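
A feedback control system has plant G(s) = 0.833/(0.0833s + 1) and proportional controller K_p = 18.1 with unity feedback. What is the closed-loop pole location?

s = -193

Closed loop: T(s) = K_p·G/(1+K_p·G) = 15.08/(0.0833s + 1 + 15.08), with pole at s = −(1 + 15.08)/0.0833 = −193.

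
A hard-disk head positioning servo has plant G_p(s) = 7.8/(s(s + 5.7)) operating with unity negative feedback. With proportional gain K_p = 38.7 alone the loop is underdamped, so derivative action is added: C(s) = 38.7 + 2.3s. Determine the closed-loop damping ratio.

ζ = 0.68

Forward path: (38.7 + 2.3s)·7.8/(s(s+5.7)). The closed-loop characteristic equation is s² + (5.7 + 7.8·2.3)s + 7.8·38.7 = 0.
That is s² + 23.64s + 301.9 = 0, so ω_n = 17.37 rad/s and ζ = 23.64/(2·17.37) = 0.6803.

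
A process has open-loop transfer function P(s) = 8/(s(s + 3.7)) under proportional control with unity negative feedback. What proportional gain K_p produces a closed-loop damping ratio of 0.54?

K_p = 1.47

Closed-loop characteristic equation: s² + 3.7s + K_p·8 = 0.
So ω_n = √(8K_p) and 2ζω_n = 3.7, giving ζ = 3.7/(2√(8K_p)).
Setting ζ = 0.54: √(8K_p) = 3.7/(2·0.54) = 3.426, so K_p = 11.74/8 = 1.47.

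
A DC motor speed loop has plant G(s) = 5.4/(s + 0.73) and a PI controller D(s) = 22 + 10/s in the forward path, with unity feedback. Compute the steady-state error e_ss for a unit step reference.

The open loop D(s)G(s) has a pole at the origin (type 1), so the static position error constant is infinite and e_ss = 1/(1+∞) = 0.

0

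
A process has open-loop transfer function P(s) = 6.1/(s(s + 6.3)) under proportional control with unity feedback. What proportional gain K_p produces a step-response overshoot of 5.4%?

K_p = 3.51

From %OS = 100·exp(−πζ/√(1−ζ²)) = 5.4%, ζ = −ln(0.054)/√(π²+ln²(0.054)) = 0.6806.
Characteristic equation s² + 6.3s + 6.1K_p = 0 gives ζ = 6.3/(2√(6.1K_p)).
Setting ζ = 0.6806: √(6.1K_p) = 6.3/(2·0.6806) = 4.628, so K_p = 21.42/6.1 = 3.51.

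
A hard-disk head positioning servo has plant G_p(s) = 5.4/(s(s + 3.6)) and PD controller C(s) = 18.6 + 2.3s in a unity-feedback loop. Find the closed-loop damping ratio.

Forward path: (18.6 + 2.3s)·5.4/(s(s+3.6)). The closed-loop characteristic equation is s² + (3.6 + 5.4·2.3)s + 5.4·18.6 = 0.
That is s² + 16.02s + 100.4 = 0, so ω_n = 10.02 rad/s and ζ = 16.02/(2·10.02) = 0.7992.

ζ = 0.799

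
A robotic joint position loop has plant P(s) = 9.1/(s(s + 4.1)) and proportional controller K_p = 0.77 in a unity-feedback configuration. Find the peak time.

The closed-loop denominator s² + 4.1s + 7.007 gives ω_n = √7.007 = 2.647 and ζ = 4.1/(2ω_n) = 0.7744.
Damped frequency ω_d = ω_n√(1−ζ²) = 1.675 rad/s, so peak time T_p = π/ω_d = 1.88 s.

T_p = 1.88 s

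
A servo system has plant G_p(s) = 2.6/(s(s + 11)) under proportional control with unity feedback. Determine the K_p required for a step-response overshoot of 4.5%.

From %OS = 100·exp(−πζ/√(1−ζ²)) = 4.5%, ζ = −ln(0.045)/√(π²+ln²(0.045)) = 0.7025.
Characteristic equation s² + 11s + 2.6K_p = 0 gives ζ = 11/(2√(2.6K_p)).
Setting ζ = 0.7025: √(2.6K_p) = 11/(2·0.7025) = 7.829, so K_p = 61.3/2.6 = 23.6.

K_p = 23.6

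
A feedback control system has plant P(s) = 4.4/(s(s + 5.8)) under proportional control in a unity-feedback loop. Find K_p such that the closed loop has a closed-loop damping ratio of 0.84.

Closed-loop characteristic equation: s² + 5.8s + K_p·4.4 = 0.
So ω_n = √(4.4K_p) and 2ζω_n = 5.8, giving ζ = 5.8/(2√(4.4K_p)).
Setting ζ = 0.84: √(4.4K_p) = 5.8/(2·0.84) = 3.452, so K_p = 11.92/4.4 = 2.71.

K_p = 2.71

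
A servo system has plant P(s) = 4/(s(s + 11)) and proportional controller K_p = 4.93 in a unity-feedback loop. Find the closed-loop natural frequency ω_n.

With unity feedback the closed-loop characteristic equation is s² + 11s + 4.93·4 = s² + 11s + 19.72 = 0.
Matching s² + 2ζω_n s + ω_n²: ω_n = √19.72 = 4.441 rad/s and 2ζω_n = 11, so ζ = 11/(2·4.441) = 1.24.

ω_n = 4.44 rad/s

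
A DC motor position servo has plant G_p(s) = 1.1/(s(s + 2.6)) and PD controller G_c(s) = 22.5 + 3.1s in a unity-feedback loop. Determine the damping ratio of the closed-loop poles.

ζ = 0.604

Forward path: (22.5 + 3.1s)·1.1/(s(s+2.6)). The closed-loop characteristic equation is s² + (2.6 + 1.1·3.1)s + 1.1·22.5 = 0.
That is s² + 6.01s + 24.75 = 0, so ω_n = 4.975 rad/s and ζ = 6.01/(2·4.975) = 0.604.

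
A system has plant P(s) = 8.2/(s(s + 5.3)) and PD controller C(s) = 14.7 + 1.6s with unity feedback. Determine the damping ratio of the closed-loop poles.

ζ = 0.839

Forward path: (14.7 + 1.6s)·8.2/(s(s+5.3)). The closed-loop characteristic equation is s² + (5.3 + 8.2·1.6)s + 8.2·14.7 = 0.
That is s² + 18.42s + 120.5 = 0, so ω_n = 10.98 rad/s and ζ = 18.42/(2·10.98) = 0.8389.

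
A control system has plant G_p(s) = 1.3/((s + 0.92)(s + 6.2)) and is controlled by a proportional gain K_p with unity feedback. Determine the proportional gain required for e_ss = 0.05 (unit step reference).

K_p = 83.4

Steady-state error for a unit step on this type-0 loop is 1/(1 + K_p·G_p(0)).
G_p(0) = 0.2279. Require 1/(1 + K_p·0.2279) = 0.05, so 1 + 0.2279·K_p = 20.
K_p = (20 − 1)/0.2279 = 83.4.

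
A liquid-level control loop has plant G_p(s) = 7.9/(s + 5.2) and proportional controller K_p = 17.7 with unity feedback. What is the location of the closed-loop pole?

Closed-loop transfer function: T(s) = K_p·G_p(s)/(1 + K_p·G_p(s)) = 139.8/(s + 5.2 + 139.8) = 139.8/(s + 145).
The closed-loop pole is at s = −145.

s = -145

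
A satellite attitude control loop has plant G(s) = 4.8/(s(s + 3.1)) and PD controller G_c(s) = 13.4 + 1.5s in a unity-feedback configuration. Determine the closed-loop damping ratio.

ζ = 0.642

Forward path: (13.4 + 1.5s)·4.8/(s(s+3.1)). The closed-loop characteristic equation is s² + (3.1 + 4.8·1.5)s + 4.8·13.4 = 0.
That is s² + 10.3s + 64.32 = 0, so ω_n = 8.02 rad/s and ζ = 10.3/(2·8.02) = 0.6421.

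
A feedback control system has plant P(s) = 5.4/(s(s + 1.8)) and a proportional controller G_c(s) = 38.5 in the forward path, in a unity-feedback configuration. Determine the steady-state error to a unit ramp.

0.00866

The loop has one pole at the origin (type 1). Velocity error constant K_v = lim_{s→0} s·G_c(s)P(s) = 38.5·5.4/1.8 = 115.5.
Steady-state error to a unit ramp: e_ss = 1/K_v = 0.00866.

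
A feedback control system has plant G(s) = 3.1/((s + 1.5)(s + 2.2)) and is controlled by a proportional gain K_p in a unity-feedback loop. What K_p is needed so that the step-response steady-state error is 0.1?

K_p = 9.58

Steady-state error for a unit step on this type-0 loop is 1/(1 + K_p·G(0)).
G(0) = 0.9394. Require 1/(1 + K_p·0.9394) = 0.1, so 1 + 0.9394·K_p = 10.
K_p = (10 − 1)/0.9394 = 9.58.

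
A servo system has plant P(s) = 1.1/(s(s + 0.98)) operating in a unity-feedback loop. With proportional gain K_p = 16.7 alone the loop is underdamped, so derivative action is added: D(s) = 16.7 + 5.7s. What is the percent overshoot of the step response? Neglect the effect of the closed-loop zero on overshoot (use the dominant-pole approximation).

Forward path: (16.7 + 5.7s)·1.1/(s(s+0.98)). The closed-loop characteristic equation is s² + (0.98 + 1.1·5.7)s + 1.1·16.7 = 0.
That is s² + 7.25s + 18.37 = 0, so ω_n = 4.286 rad/s and ζ = 7.25/(2·4.286) = 0.8458.
%OS = 100·exp(−πζ/√(1−ζ²)) = 0.687%.

0.687%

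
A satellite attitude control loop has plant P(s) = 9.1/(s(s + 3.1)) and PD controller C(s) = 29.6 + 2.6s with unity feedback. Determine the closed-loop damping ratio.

Forward path: (29.6 + 2.6s)·9.1/(s(s+3.1)). The closed-loop characteristic equation is s² + (3.1 + 9.1·2.6)s + 9.1·29.6 = 0.
That is s² + 26.76s + 269.4 = 0, so ω_n = 16.41 rad/s and ζ = 26.76/(2·16.41) = 0.8152.

ζ = 0.815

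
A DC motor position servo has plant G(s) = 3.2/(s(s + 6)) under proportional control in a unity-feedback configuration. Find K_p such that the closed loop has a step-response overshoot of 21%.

K_p = 14.2

From %OS = 100·exp(−πζ/√(1−ζ²)) = 21%, ζ = −ln(0.21)/√(π²+ln²(0.21)) = 0.4449.
Characteristic equation s² + 6s + 3.2K_p = 0 gives ζ = 6/(2√(3.2K_p)).
Setting ζ = 0.4449: √(3.2K_p) = 6/(2·0.4449) = 6.743, so K_p = 45.47/3.2 = 14.2.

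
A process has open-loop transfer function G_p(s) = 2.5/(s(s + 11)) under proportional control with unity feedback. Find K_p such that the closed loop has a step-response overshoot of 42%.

From %OS = 100·exp(−πζ/√(1−ζ²)) = 42%, ζ = −ln(0.42)/√(π²+ln²(0.42)) = 0.2662.
Characteristic equation s² + 11s + 2.5K_p = 0 gives ζ = 11/(2√(2.5K_p)).
Setting ζ = 0.2662: √(2.5K_p) = 11/(2·0.2662) = 20.66, so K_p = 427/2.5 = 171.

K_p = 171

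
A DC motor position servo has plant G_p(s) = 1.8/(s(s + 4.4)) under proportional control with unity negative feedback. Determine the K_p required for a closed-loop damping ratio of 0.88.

K_p = 3.47

Closed-loop characteristic equation: s² + 4.4s + K_p·1.8 = 0.
So ω_n = √(1.8K_p) and 2ζω_n = 4.4, giving ζ = 4.4/(2√(1.8K_p)).
Setting ζ = 0.88: √(1.8K_p) = 4.4/(2·0.88) = 2.5, so K_p = 6.25/1.8 = 3.47.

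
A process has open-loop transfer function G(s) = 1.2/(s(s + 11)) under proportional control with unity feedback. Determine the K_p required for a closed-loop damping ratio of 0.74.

K_p = 46

Closed-loop characteristic equation: s² + 11s + K_p·1.2 = 0.
So ω_n = √(1.2K_p) and 2ζω_n = 11, giving ζ = 11/(2√(1.2K_p)).
Setting ζ = 0.74: √(1.2K_p) = 11/(2·0.74) = 7.432, so K_p = 55.24/1.2 = 46.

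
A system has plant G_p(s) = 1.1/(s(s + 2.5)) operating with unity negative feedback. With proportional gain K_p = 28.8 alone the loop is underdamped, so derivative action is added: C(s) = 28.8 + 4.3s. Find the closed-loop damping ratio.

ζ = 0.642

Forward path: (28.8 + 4.3s)·1.1/(s(s+2.5)). The closed-loop characteristic equation is s² + (2.5 + 1.1·4.3)s + 1.1·28.8 = 0.
That is s² + 7.23s + 31.68 = 0, so ω_n = 5.628 rad/s and ζ = 7.23/(2·5.628) = 0.6423.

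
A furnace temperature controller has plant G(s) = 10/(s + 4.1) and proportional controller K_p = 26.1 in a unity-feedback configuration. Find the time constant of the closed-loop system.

τ = 0.00377 s

Closed-loop transfer function: T(s) = K_p·G(s)/(1 + K_p·G(s)) = 261/(s + 4.1 + 261) = 261/(s + 265.1).
Time constant τ = 1/265.1 = 0.00377 s.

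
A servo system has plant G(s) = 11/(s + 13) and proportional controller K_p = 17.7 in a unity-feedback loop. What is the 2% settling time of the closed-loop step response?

Closed-loop transfer function: T(s) = K_p·G(s)/(1 + K_p·G(s)) = 194.7/(s + 13 + 194.7) = 194.7/(s + 207.7).
Time constant τ = 1/207.7 = 0.004815 s, so the 2% settling time is about 4τ = 0.0193 s.

T_s ≈ 0.0193 s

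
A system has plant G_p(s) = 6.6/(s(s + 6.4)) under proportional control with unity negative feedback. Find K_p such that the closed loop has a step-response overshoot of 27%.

From %OS = 100·exp(−πζ/√(1−ζ²)) = 27%, ζ = −ln(0.27)/√(π²+ln²(0.27)) = 0.3847.
Characteristic equation s² + 6.4s + 6.6K_p = 0 gives ζ = 6.4/(2√(6.6K_p)).
Setting ζ = 0.3847: √(6.6K_p) = 6.4/(2·0.3847) = 8.318, so K_p = 69.19/6.6 = 10.5.

K_p = 10.5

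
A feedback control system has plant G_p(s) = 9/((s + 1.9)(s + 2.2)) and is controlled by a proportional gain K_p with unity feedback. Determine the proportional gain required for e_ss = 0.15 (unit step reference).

For a type-0 loop with proportional control, e_ss = 1/(1 + K_p·G_p(0)).
G_p(0) = 2.153. Require 1/(1 + K_p·2.153) = 0.15, so 1 + 2.153·K_p = 6.667.
K_p = (6.667 − 1)/2.153 = 2.63.

K_p = 2.63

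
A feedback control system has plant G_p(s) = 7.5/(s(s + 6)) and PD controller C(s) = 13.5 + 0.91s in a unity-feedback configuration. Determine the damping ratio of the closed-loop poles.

ζ = 0.637

Forward path: (13.5 + 0.91s)·7.5/(s(s+6)). The closed-loop characteristic equation is s² + (6 + 7.5·0.91)s + 7.5·13.5 = 0.
That is s² + 12.82s + 101.2 = 0, so ω_n = 10.06 rad/s and ζ = 12.82/(2·10.06) = 0.6373.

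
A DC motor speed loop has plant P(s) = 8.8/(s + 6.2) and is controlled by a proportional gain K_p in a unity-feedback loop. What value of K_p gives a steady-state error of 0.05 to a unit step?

For a type-0 loop with proportional control, e_ss = 1/(1 + K_p·P(0)).
P(0) = 1.419. Require 1/(1 + K_p·1.419) = 0.05, so 1 + 1.419·K_p = 20.
K_p = (20 − 1)/1.419 = 13.4.

K_p = 13.4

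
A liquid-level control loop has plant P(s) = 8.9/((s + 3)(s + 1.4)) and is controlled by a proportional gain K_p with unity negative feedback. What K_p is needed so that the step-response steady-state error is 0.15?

The loop is type 0, so e_ss(step) = 1/(1 + K_pos) with K_pos = K_p·P(0).
P(0) = 2.119. Require 1/(1 + K_p·2.119) = 0.15, so 1 + 2.119·K_p = 6.667.
K_p = (6.667 − 1)/2.119 = 2.67.

K_p = 2.67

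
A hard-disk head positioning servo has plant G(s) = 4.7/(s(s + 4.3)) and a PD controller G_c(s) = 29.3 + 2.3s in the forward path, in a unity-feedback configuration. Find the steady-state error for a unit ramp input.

0.0312

The loop has one pole at the origin (type 1). Velocity error constant K_v = lim_{s→0} s·G_c(s)G(s) = 29.3·4.7/4.3 = 32.03.
Steady-state error to a unit ramp: e_ss = 1/K_v = 0.0312.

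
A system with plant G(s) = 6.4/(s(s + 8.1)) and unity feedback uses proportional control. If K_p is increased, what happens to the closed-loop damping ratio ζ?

decrease

ζ = 8.1/(2√(6.4K_p)); increasing K_p raises the denominator, so ζ falls.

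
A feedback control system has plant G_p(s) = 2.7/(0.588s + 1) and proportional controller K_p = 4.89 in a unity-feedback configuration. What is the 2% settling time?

T_s ≈ 0.166 s

Closed loop: T(s) = K_p·G_p/(1+K_p·G_p) = 13.2/(0.588s + 1 + 13.2), with pole at s = −(1 + 13.2)/0.588 = −24.15.
τ = 1/24.15 = 0.0414 s, so 2% settling time ≈ 4τ = 0.166 s.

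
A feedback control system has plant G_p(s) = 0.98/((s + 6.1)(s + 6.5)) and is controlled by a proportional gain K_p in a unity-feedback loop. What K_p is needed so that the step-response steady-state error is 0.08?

K_p = 465

Steady-state error for a unit step on this type-0 loop is 1/(1 + K_p·G_p(0)).
G_p(0) = 0.02472. Require 1/(1 + K_p·0.02472) = 0.08, so 1 + 0.02472·K_p = 12.5.
K_p = (12.5 − 1)/0.02472 = 465.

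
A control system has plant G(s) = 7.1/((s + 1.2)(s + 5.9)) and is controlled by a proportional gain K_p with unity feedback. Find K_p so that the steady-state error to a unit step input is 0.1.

K_p = 8.97

The loop is type 0, so e_ss(step) = 1/(1 + K_pos) with K_pos = K_p·G(0).
G(0) = 1.003. Require 1/(1 + K_p·1.003) = 0.1, so 1 + 1.003·K_p = 10.
K_p = (10 − 1)/1.003 = 8.97.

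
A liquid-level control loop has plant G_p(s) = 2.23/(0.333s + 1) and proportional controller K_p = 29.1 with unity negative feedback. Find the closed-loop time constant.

τ = 0.00505 s

Closed loop: T(s) = K_p·G_p/(1+K_p·G_p) = 64.89/(0.333s + 1 + 64.89), with pole at s = −(1 + 64.89)/0.333 = −197.9.
Closed-loop time constant τ = 1/197.9 = 0.00505 s.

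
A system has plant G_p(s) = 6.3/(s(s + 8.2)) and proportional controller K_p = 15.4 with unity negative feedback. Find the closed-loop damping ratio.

The closed-loop denominator is s(s+8.2) + 15.4·6.3 = s² + 8.2s + 97.02.
So ω_n² = 97.02 ⇒ ω_n = 9.85 rad/s, and ζ = 8.2/(2ω_n) = 0.416.

ζ = 0.416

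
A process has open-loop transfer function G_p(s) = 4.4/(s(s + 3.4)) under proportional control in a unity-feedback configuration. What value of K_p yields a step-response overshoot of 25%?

K_p = 4.03

From %OS = 100·exp(−πζ/√(1−ζ²)) = 25%, ζ = −ln(0.25)/√(π²+ln²(0.25)) = 0.4037.
Characteristic equation s² + 3.4s + 4.4K_p = 0 gives ζ = 3.4/(2√(4.4K_p)).
Setting ζ = 0.4037: √(4.4K_p) = 3.4/(2·0.4037) = 4.211, so K_p = 17.73/4.4 = 4.03.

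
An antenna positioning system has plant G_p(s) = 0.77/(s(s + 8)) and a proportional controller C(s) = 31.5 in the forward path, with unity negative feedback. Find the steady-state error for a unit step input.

0

The open loop C(s)G_p(s) has a pole at the origin (type 1), so the static position error constant is infinite and e_ss = 1/(1+∞) = 0.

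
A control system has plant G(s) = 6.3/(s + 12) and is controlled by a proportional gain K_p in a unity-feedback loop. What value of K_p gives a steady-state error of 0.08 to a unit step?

K_p = 21.9

For a type-0 loop with proportional control, e_ss = 1/(1 + K_p·G(0)).
G(0) = 0.525. Require 1/(1 + K_p·0.525) = 0.08, so 1 + 0.525·K_p = 12.5.
K_p = (12.5 − 1)/0.525 = 21.9.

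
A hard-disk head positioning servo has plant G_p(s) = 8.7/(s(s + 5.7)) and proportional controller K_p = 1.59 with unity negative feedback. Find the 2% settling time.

T_s ≈ 1.4 s

Closed-loop characteristic equation: s² + 5.7s + 13.83 = 0, so ω_n = 3.719 rad/s and ζ = 5.7/(2·3.719) = 0.7663.
2% settling time T_s ≈ 4/(ζω_n) = 4/2.85 = 1.4 s.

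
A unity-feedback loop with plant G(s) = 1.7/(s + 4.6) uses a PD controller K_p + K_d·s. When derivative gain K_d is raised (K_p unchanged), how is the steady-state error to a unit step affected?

unchanged

At s = 0 the derivative term contributes nothing: C(0) = K_p regardless of K_d, so K_pos = K_p·G(0) and e_ss are unchanged.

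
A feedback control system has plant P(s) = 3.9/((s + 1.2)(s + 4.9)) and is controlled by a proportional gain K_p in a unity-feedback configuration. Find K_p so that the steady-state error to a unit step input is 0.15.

Steady-state error for a unit step on this type-0 loop is 1/(1 + K_p·P(0)).
P(0) = 0.6633. Require 1/(1 + K_p·0.6633) = 0.15, so 1 + 0.6633·K_p = 6.667.
K_p = (6.667 − 1)/0.6633 = 8.54.

K_p = 8.54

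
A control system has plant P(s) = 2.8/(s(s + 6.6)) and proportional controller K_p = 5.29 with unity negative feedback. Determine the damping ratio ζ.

ζ = 0.857

With unity feedback the closed-loop characteristic equation is s² + 6.6s + 5.29·2.8 = s² + 6.6s + 14.81 = 0.
Matching s² + 2ζω_n s + ω_n²: ω_n = √14.81 = 3.849 rad/s and 2ζω_n = 6.6, so ζ = 6.6/(2·3.849) = 0.857.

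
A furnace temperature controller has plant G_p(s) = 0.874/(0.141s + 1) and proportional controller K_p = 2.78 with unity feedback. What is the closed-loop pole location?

Closed loop: T(s) = K_p·G_p/(1+K_p·G_p) = 2.43/(0.141s + 1 + 2.43), with pole at s = −(1 + 2.43)/0.141 = −24.32.

s = -24.32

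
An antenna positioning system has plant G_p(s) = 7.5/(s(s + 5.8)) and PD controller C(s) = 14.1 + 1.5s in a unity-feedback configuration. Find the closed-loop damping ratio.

ζ = 0.829

Forward path: (14.1 + 1.5s)·7.5/(s(s+5.8)). The closed-loop characteristic equation is s² + (5.8 + 7.5·1.5)s + 7.5·14.1 = 0.
That is s² + 17.05s + 105.8 = 0, so ω_n = 10.28 rad/s and ζ = 17.05/(2·10.28) = 0.829.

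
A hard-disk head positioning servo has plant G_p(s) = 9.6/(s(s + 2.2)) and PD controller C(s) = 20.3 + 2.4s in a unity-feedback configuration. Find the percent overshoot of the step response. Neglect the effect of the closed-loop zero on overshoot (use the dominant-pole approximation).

0.13%

Forward path: (20.3 + 2.4s)·9.6/(s(s+2.2)). The closed-loop characteristic equation is s² + (2.2 + 9.6·2.4)s + 9.6·20.3 = 0.
That is s² + 25.24s + 194.9 = 0, so ω_n = 13.96 rad/s and ζ = 25.24/(2·13.96) = 0.904.
%OS = 100·exp(−πζ/√(1−ζ²)) = 0.13%.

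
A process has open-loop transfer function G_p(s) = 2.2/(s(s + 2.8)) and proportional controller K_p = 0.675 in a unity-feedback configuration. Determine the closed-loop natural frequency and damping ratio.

ω_n = 1.22 rad/s, ζ = 1.15

1 + K_p·G_p(s) = 0 gives s² + 2.8s + 1.485 = 0.
Matching s² + 2ζω_n s + ω_n²: ω_n = √1.485 = 1.219 rad/s and 2ζω_n = 2.8, so ζ = 2.8/(2·1.219) = 1.15.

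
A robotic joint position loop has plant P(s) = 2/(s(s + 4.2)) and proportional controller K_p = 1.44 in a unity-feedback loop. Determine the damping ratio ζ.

ζ = 1.24

1 + K_p·P(s) = 0 gives s² + 4.2s + 2.88 = 0.
Matching s² + 2ζω_n s + ω_n²: ω_n = √2.88 = 1.697 rad/s and 2ζω_n = 4.2, so ζ = 4.2/(2·1.697) = 1.24.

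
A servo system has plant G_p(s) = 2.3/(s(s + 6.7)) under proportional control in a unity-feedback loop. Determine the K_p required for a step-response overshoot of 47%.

K_p = 89.4

From %OS = 100·exp(−πζ/√(1−ζ²)) = 47%, ζ = −ln(0.47)/√(π²+ln²(0.47)) = 0.2337.
Characteristic equation s² + 6.7s + 2.3K_p = 0 gives ζ = 6.7/(2√(2.3K_p)).
Setting ζ = 0.2337: √(2.3K_p) = 6.7/(2·0.2337) = 14.34, so K_p = 205.5/2.3 = 89.4.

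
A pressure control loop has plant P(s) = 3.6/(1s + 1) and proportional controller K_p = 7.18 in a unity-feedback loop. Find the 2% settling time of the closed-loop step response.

Closed loop: T(s) = K_p·P/(1+K_p·P) = 25.85/(1s + 1 + 25.85), with pole at s = −(1 + 25.85)/1 = −26.85.
τ = 1/26.85 = 0.03725 s, so 2% settling time ≈ 4τ = 0.149 s.

T_s ≈ 0.149 s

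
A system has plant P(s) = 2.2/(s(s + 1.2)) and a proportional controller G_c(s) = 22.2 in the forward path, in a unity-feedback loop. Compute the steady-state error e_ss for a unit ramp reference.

The loop has one pole at the origin (type 1). Velocity error constant K_v = lim_{s→0} s·G_c(s)P(s) = 22.2·2.2/1.2 = 40.7.
Steady-state error to a unit ramp: e_ss = 1/K_v = 0.0246.

0.0246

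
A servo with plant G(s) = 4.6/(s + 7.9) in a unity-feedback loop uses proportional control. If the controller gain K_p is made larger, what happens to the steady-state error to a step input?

The position error constant K_pos = K_p·G(0) grows with K_p, and e_ss = 1/(1+K_pos) falls.

decrease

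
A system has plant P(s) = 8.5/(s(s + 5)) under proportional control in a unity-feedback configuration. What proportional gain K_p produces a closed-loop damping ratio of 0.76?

K_p = 1.27

Closed-loop characteristic equation: s² + 5s + K_p·8.5 = 0.
So ω_n = √(8.5K_p) and 2ζω_n = 5, giving ζ = 5/(2√(8.5K_p)).
Setting ζ = 0.76: √(8.5K_p) = 5/(2·0.76) = 3.289, so K_p = 10.82/8.5 = 1.27.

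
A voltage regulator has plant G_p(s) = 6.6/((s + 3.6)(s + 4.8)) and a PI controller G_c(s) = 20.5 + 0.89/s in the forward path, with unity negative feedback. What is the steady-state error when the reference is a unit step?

The open loop G_c(s)G_p(s) has a pole at the origin (type 1), so the static position error constant is infinite and e_ss = 1/(1+∞) = 0.

0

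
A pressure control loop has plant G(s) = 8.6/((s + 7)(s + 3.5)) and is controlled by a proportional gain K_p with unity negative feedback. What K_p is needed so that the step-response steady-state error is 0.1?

Steady-state error for a unit step on this type-0 loop is 1/(1 + K_p·G(0)).
G(0) = 0.351. Require 1/(1 + K_p·0.351) = 0.1, so 1 + 0.351·K_p = 10.
K_p = (10 − 1)/0.351 = 25.6.

K_p = 25.6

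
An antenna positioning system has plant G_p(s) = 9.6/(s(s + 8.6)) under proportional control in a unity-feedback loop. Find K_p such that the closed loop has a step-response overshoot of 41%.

K_p = 25.8

From %OS = 100·exp(−πζ/√(1−ζ²)) = 41%, ζ = −ln(0.41)/√(π²+ln²(0.41)) = 0.273.
Characteristic equation s² + 8.6s + 9.6K_p = 0 gives ζ = 8.6/(2√(9.6K_p)).
Setting ζ = 0.273: √(9.6K_p) = 8.6/(2·0.273) = 15.75, so K_p = 248.1/9.6 = 25.8.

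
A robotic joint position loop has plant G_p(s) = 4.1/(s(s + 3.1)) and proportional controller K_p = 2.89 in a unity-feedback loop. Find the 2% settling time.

The closed-loop denominator s² + 3.1s + 11.85 gives ω_n = √11.85 = 3.442 and ζ = 3.1/(2ω_n) = 0.4503.
2% settling time T_s ≈ 4/(ζω_n) = 4/1.55 = 2.58 s.

T_s ≈ 2.58 s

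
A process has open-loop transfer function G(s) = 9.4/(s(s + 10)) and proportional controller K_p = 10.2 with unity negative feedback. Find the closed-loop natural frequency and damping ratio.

ω_n = 9.79 rad/s, ζ = 0.511

1 + K_p·G(s) = 0 gives s² + 10s + 95.88 = 0.
So ω_n² = 95.88 ⇒ ω_n = 9.792 rad/s, and ζ = 10/(2ω_n) = 0.511.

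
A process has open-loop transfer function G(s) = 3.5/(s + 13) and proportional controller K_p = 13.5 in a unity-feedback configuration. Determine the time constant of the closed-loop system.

Closed-loop transfer function: T(s) = K_p·G(s)/(1 + K_p·G(s)) = 47.25/(s + 13 + 47.25) = 47.25/(s + 60.25).
Time constant τ = 1/60.25 = 0.0166 s.

τ = 0.0166 s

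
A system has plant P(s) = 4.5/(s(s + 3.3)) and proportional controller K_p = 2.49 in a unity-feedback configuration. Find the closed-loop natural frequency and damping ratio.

ω_n = 3.35 rad/s, ζ = 0.493

1 + K_p·P(s) = 0 gives s² + 3.3s + 11.21 = 0.
So ω_n² = 11.21 ⇒ ω_n = 3.347 rad/s, and ζ = 3.3/(2ω_n) = 0.493.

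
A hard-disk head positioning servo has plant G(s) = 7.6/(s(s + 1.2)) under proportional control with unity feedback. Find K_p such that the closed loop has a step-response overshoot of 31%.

From %OS = 100·exp(−πζ/√(1−ζ²)) = 31%, ζ = −ln(0.31)/√(π²+ln²(0.31)) = 0.3493.
Characteristic equation s² + 1.2s + 7.6K_p = 0 gives ζ = 1.2/(2√(7.6K_p)).
Setting ζ = 0.3493: √(7.6K_p) = 1.2/(2·0.3493) = 1.718, so K_p = 2.95/7.6 = 0.388.

K_p = 0.388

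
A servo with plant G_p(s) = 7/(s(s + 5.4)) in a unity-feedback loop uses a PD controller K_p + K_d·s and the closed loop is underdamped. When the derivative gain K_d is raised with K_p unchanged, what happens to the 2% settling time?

Characteristic equation s² + (5.4 + 7K_d)s + 7K_p = 0: raising K_d increases ζω_n = (5.4+7K_d)/2 while the loop stays underdamped, so T_s ≈ 4/(ζω_n) decreases.

decrease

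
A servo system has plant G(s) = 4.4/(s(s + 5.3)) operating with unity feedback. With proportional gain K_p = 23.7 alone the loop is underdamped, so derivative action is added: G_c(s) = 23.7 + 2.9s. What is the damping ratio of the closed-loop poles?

ζ = 0.884

Forward path: (23.7 + 2.9s)·4.4/(s(s+5.3)). The closed-loop characteristic equation is s² + (5.3 + 4.4·2.9)s + 4.4·23.7 = 0.
That is s² + 18.06s + 104.3 = 0, so ω_n = 10.21 rad/s and ζ = 18.06/(2·10.21) = 0.8843.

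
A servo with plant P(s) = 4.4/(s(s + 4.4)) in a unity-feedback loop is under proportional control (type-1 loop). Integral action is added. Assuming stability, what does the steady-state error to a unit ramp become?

The integrator raises the loop to type 2, so K_v → ∞ and e_ss to a ramp is zero.

0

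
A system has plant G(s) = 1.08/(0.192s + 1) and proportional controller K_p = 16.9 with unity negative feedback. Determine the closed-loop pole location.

s = -100.3

Closed loop: T(s) = K_p·G/(1+K_p·G) = 18.25/(0.192s + 1 + 18.25), with pole at s = −(1 + 18.25)/0.192 = −100.3.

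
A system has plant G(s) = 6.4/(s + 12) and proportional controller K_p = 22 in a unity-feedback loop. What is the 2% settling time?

T_s ≈ 0.0262 s

Closed-loop transfer function: T(s) = K_p·G(s)/(1 + K_p·G(s)) = 140.8/(s + 12 + 140.8) = 140.8/(s + 152.8).
Time constant τ = 1/152.8 = 0.006545 s, so the 2% settling time is about 4τ = 0.0262 s.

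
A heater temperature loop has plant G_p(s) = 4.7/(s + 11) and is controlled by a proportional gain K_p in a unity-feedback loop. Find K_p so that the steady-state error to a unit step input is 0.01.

K_p = 232

The loop is type 0, so e_ss(step) = 1/(1 + K_pos) with K_pos = K_p·G_p(0).
G_p(0) = 0.4273. Require 1/(1 + K_p·0.4273) = 0.01, so 1 + 0.4273·K_p = 100.
K_p = (100 − 1)/0.4273 = 232.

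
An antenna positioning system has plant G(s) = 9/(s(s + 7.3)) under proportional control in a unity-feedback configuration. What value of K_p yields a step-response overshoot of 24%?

From %OS = 100·exp(−πζ/√(1−ζ²)) = 24%, ζ = −ln(0.24)/√(π²+ln²(0.24)) = 0.4136.
Characteristic equation s² + 7.3s + 9K_p = 0 gives ζ = 7.3/(2√(9K_p)).
Setting ζ = 0.4136: √(9K_p) = 7.3/(2·0.4136) = 8.825, so K_p = 77.88/9 = 8.65.

K_p = 8.65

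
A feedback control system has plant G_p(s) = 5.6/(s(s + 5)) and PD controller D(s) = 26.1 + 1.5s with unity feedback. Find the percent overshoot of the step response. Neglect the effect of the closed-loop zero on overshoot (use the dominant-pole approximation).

12.3%

Forward path: (26.1 + 1.5s)·5.6/(s(s+5)). The closed-loop characteristic equation is s² + (5 + 5.6·1.5)s + 5.6·26.1 = 0.
That is s² + 13.4s + 146.2 = 0, so ω_n = 12.09 rad/s and ζ = 13.4/(2·12.09) = 0.5542.
%OS = 100·exp(−πζ/√(1−ζ²)) = 12.3%.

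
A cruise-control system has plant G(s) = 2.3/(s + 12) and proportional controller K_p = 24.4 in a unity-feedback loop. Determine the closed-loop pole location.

s = -68.12

Closed-loop transfer function: T(s) = K_p·G(s)/(1 + K_p·G(s)) = 56.12/(s + 12 + 56.12) = 56.12/(s + 68.12).
The closed-loop pole is at s = −68.12.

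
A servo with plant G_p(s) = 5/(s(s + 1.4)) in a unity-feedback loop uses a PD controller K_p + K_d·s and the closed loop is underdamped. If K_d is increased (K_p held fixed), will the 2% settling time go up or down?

decrease

Characteristic equation s² + (1.4 + 5K_d)s + 5K_p = 0: raising K_d increases ζω_n = (1.4+5K_d)/2 while the loop stays underdamped, so T_s ≈ 4/(ζω_n) decreases.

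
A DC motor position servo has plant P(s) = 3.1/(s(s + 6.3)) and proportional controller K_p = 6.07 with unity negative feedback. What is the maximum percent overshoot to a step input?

3.62%

The closed-loop denominator s² + 6.3s + 18.82 gives ω_n = √18.82 = 4.338 and ζ = 6.3/(2ω_n) = 0.7262.
%OS = 100·exp(−πζ/√(1−ζ²)) = 100·exp(−π·0.7262/√0.4727) = 3.62%.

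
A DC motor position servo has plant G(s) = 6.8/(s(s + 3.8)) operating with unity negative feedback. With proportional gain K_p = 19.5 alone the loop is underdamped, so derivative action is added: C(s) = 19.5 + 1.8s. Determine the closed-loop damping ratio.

Forward path: (19.5 + 1.8s)·6.8/(s(s+3.8)). The closed-loop characteristic equation is s² + (3.8 + 6.8·1.8)s + 6.8·19.5 = 0.
That is s² + 16.04s + 132.6 = 0, so ω_n = 11.52 rad/s and ζ = 16.04/(2·11.52) = 0.6965.

ζ = 0.696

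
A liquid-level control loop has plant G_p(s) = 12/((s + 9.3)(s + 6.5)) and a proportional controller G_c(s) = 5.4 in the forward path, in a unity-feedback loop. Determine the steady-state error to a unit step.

The loop is type 0. Static position error constant K_pos = G_c(0)·G_p(0) = 5.4·0.1985 = 1.072.
Steady-state error to a unit step: e_ss = 1/(1+K_pos) = 1/2.072 = 0.483.

0.483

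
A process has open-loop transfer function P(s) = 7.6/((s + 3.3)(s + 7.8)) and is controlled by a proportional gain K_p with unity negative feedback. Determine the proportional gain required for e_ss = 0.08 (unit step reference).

Steady-state error for a unit step on this type-0 loop is 1/(1 + K_p·P(0)).
P(0) = 0.2953. Require 1/(1 + K_p·0.2953) = 0.08, so 1 + 0.2953·K_p = 12.5.
K_p = (12.5 − 1)/0.2953 = 38.9.

K_p = 38.9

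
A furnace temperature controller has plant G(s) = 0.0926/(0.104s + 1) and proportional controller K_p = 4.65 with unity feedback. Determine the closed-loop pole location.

s = -13.76

Closed loop: T(s) = K_p·G/(1+K_p·G) = 0.4306/(0.104s + 1 + 0.4306), with pole at s = −(1 + 0.4306)/0.104 = −13.76.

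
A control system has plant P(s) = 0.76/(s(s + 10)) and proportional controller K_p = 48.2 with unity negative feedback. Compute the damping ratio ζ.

The closed-loop denominator is s(s+10) + 48.2·0.76 = s² + 10s + 36.63.
Matching s² + 2ζω_n s + ω_n²: ω_n = √36.63 = 6.052 rad/s and 2ζω_n = 10, so ζ = 10/(2·6.052) = 0.826.

ζ = 0.826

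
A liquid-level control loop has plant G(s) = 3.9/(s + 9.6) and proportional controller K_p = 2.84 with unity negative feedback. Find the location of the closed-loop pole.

Closed-loop transfer function: T(s) = K_p·G(s)/(1 + K_p·G(s)) = 11.08/(s + 9.6 + 11.08) = 11.08/(s + 20.68).
The closed-loop pole is at s = −20.68.

s = -20.68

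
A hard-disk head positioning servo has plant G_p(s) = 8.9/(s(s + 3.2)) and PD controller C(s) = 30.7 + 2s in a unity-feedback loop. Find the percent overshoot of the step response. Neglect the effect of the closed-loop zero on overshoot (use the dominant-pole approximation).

Forward path: (30.7 + 2s)·8.9/(s(s+3.2)). The closed-loop characteristic equation is s² + (3.2 + 8.9·2)s + 8.9·30.7 = 0.
That is s² + 21s + 273.2 = 0, so ω_n = 16.53 rad/s and ζ = 21/(2·16.53) = 0.6352.
%OS = 100·exp(−πζ/√(1−ζ²)) = 7.55%.

7.55%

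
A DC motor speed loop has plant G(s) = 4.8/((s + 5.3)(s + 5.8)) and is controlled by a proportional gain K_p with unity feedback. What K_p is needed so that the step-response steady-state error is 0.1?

K_p = 57.6

Steady-state error for a unit step on this type-0 loop is 1/(1 + K_p·G(0)).
G(0) = 0.1561. Require 1/(1 + K_p·0.1561) = 0.1, so 1 + 0.1561·K_p = 10.
K_p = (10 − 1)/0.1561 = 57.6.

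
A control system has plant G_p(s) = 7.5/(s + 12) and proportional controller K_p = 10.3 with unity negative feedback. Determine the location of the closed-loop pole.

Closed-loop transfer function: T(s) = K_p·G_p(s)/(1 + K_p·G_p(s)) = 77.25/(s + 12 + 77.25) = 77.25/(s + 89.25).
The closed-loop pole is at s = −89.25.

s = -89.25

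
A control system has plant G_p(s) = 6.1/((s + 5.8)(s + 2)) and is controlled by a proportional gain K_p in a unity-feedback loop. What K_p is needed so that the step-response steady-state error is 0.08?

K_p = 21.9

The loop is type 0, so e_ss(step) = 1/(1 + K_pos) with K_pos = K_p·G_p(0).
G_p(0) = 0.5259. Require 1/(1 + K_p·0.5259) = 0.08, so 1 + 0.5259·K_p = 12.5.
K_p = (12.5 − 1)/0.5259 = 21.9.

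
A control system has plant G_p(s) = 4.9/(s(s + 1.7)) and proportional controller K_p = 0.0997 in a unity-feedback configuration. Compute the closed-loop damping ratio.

ζ = 1.22

With unity feedback the closed-loop characteristic equation is s² + 1.7s + 0.0997·4.9 = s² + 1.7s + 0.4885 = 0.
Matching s² + 2ζω_n s + ω_n²: ω_n = √0.4885 = 0.6989 rad/s and 2ζω_n = 1.7, so ζ = 1.7/(2·0.6989) = 1.22.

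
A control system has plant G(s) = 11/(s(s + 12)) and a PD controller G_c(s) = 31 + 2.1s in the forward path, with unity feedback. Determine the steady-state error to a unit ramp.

0.0352

The loop has one pole at the origin (type 1). Velocity error constant K_v = lim_{s→0} s·G_c(s)G(s) = 31·11/12 = 28.42.
Steady-state error to a unit ramp: e_ss = 1/K_v = 0.0352.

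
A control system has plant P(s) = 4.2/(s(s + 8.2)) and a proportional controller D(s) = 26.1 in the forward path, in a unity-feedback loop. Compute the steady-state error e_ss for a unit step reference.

0

The open loop D(s)P(s) has a pole at the origin (type 1), so the static position error constant is infinite and e_ss = 1/(1+∞) = 0.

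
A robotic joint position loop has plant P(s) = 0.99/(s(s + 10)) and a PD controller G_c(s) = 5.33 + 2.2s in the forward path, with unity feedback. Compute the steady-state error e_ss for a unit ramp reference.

1.9

The loop has one pole at the origin (type 1). Velocity error constant K_v = lim_{s→0} s·G_c(s)P(s) = 5.33·0.99/10 = 0.5277.
Steady-state error to a unit ramp: e_ss = 1/K_v = 1.9.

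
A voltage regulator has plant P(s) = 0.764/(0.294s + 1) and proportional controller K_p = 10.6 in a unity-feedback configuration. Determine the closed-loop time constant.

Closed loop: T(s) = K_p·P/(1+K_p·P) = 8.098/(0.294s + 1 + 8.098), with pole at s = −(1 + 8.098)/0.294 = −30.95.
Closed-loop time constant τ = 1/30.95 = 0.0323 s.

τ = 0.0323 s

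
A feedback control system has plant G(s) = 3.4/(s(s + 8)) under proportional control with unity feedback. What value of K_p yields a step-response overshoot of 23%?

K_p = 26.2

From %OS = 100·exp(−πζ/√(1−ζ²)) = 23%, ζ = −ln(0.23)/√(π²+ln²(0.23)) = 0.4237.
Characteristic equation s² + 8s + 3.4K_p = 0 gives ζ = 8/(2√(3.4K_p)).
Setting ζ = 0.4237: √(3.4K_p) = 8/(2·0.4237) = 9.44, so K_p = 89.11/3.4 = 26.2.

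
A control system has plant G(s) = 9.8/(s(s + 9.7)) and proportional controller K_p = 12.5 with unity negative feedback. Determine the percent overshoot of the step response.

21.6%

From 1 + K_pG(s) = 0: s² + 9.7s + 122.5 = 0 ⇒ ω_n = 11.07, ζ = 0.4382.
%OS = 100·exp(−πζ/√(1−ζ²)) = 100·exp(−π·0.4382/√0.808) = 21.6%.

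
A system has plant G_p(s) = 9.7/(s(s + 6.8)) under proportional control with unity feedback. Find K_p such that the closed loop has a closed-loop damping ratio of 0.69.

Closed-loop characteristic equation: s² + 6.8s + K_p·9.7 = 0.
So ω_n = √(9.7K_p) and 2ζω_n = 6.8, giving ζ = 6.8/(2√(9.7K_p)).
Setting ζ = 0.69: √(9.7K_p) = 6.8/(2·0.69) = 4.928, so K_p = 24.28/9.7 = 2.5.

K_p = 2.5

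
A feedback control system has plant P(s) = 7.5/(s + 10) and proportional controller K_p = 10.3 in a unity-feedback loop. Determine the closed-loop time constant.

Closed-loop transfer function: T(s) = K_p·P(s)/(1 + K_p·P(s)) = 77.25/(s + 10 + 77.25) = 77.25/(s + 87.25).
Time constant τ = 1/87.25 = 0.0115 s.

τ = 0.0115 s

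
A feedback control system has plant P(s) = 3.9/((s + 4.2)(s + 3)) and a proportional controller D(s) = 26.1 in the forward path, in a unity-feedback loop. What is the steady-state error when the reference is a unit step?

0.11

The loop is type 0. Static position error constant K_pos = D(0)·P(0) = 26.1·0.3095 = 8.079.
Steady-state error to a unit step: e_ss = 1/(1+K_pos) = 1/9.079 = 0.11.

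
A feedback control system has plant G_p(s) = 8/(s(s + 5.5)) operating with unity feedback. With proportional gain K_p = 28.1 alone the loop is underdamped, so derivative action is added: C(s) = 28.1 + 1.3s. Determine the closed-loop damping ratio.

ζ = 0.53

Forward path: (28.1 + 1.3s)·8/(s(s+5.5)). The closed-loop characteristic equation is s² + (5.5 + 8·1.3)s + 8·28.1 = 0.
That is s² + 15.9s + 224.8 = 0, so ω_n = 14.99 rad/s and ζ = 15.9/(2·14.99) = 0.5302.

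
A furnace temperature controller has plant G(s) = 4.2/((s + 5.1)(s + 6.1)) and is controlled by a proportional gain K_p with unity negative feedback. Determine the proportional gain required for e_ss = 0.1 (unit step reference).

K_p = 66.7

The loop is type 0, so e_ss(step) = 1/(1 + K_pos) with K_pos = K_p·G(0).
G(0) = 0.135. Require 1/(1 + K_p·0.135) = 0.1, so 1 + 0.135·K_p = 10.
K_p = (10 − 1)/0.135 = 66.7.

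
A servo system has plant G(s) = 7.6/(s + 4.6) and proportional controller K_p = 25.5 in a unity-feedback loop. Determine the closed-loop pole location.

s = -198.4

Closed-loop transfer function: T(s) = K_p·G(s)/(1 + K_p·G(s)) = 193.8/(s + 4.6 + 193.8) = 193.8/(s + 198.4).
The closed-loop pole is at s = −198.4.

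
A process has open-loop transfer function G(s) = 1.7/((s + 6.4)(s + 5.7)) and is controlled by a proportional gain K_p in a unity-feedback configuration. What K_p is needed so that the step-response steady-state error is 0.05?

Steady-state error for a unit step on this type-0 loop is 1/(1 + K_p·G(0)).
G(0) = 0.0466. Require 1/(1 + K_p·0.0466) = 0.05, so 1 + 0.0466·K_p = 20.
K_p = (20 − 1)/0.0466 = 408.

K_p = 408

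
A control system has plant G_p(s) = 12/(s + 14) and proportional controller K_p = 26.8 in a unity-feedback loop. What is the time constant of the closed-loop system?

τ = 0.00298 s

Closed-loop transfer function: T(s) = K_p·G_p(s)/(1 + K_p·G_p(s)) = 321.6/(s + 14 + 321.6) = 321.6/(s + 335.6).
Time constant τ = 1/335.6 = 0.00298 s.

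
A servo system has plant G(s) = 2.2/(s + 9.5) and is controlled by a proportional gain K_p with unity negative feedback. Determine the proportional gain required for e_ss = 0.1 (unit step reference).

Steady-state error for a unit step on this type-0 loop is 1/(1 + K_p·G(0)).
G(0) = 0.2316. Require 1/(1 + K_p·0.2316) = 0.1, so 1 + 0.2316·K_p = 10.
K_p = (10 − 1)/0.2316 = 38.9.

K_p = 38.9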